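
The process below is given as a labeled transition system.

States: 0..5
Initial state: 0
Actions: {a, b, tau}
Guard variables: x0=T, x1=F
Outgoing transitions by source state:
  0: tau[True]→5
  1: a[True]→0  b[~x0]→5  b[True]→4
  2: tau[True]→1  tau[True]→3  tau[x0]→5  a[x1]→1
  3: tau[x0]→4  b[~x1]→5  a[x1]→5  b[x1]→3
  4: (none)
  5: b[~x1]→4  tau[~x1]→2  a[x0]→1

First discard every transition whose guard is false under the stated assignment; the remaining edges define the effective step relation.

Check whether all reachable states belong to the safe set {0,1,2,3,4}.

Safe = {0,1,2,3,4}
Reachable = {0,1,2,3,4,5}
  0: safe
  1: safe
  2: safe
  3: safe
  4: safe
  5: VIOLATES
counterexample path to 5: tau

Answer: INVARIANT VIOLATED at state 5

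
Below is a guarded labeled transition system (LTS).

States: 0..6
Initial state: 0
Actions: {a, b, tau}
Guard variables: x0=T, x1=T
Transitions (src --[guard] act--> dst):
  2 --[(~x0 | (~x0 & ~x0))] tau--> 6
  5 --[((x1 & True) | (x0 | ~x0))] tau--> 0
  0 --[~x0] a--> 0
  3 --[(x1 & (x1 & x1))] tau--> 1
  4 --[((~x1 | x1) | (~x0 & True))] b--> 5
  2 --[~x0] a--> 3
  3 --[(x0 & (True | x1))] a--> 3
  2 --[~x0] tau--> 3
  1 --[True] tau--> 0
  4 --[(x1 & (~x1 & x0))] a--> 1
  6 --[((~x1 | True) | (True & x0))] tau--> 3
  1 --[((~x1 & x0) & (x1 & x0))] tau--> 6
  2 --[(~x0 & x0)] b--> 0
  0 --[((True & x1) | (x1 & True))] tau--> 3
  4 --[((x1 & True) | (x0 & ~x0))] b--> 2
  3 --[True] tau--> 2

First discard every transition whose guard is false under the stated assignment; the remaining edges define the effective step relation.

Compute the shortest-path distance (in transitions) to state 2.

Layered search for 2:
  Layer 0: {0}
  Layer 1: {3}
  Layer 2: {1,2}
first hit 2 at d=2 via tau·tau

Answer: 2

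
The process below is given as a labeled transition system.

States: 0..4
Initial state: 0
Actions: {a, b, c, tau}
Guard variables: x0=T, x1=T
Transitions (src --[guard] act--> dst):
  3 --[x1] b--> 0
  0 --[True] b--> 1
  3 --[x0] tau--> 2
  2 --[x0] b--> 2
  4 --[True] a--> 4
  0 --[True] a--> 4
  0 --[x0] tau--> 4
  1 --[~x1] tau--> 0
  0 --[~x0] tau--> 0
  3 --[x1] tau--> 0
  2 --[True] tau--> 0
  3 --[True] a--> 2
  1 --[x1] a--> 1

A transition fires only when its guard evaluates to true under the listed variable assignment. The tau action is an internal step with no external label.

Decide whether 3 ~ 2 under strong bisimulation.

Bisimulation quotient by refinement:
  P[0] = {{0,1,2,3,4}}
  P[1] = {{0,3},{1,4},{2}}
  P[2] = {{0},{1,4},{2},{3}}
Fixed point at round 3; 4 class(es).
class of 3: {3}; class of 2: {2}

Answer: NOT BISIMILAR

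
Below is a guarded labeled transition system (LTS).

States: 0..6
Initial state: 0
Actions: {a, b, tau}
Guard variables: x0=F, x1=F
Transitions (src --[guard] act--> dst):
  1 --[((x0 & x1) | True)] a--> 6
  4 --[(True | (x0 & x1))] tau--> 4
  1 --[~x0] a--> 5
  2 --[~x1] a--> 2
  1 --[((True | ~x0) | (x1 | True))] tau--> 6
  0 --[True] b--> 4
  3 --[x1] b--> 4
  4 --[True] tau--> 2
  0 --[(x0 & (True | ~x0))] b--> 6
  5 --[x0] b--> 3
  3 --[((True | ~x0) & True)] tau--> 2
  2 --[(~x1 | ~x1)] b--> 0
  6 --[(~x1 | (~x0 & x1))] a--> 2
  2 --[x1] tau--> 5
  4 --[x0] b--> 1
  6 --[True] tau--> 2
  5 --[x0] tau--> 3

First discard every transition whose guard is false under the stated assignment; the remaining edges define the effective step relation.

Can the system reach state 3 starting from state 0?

11 transition(s) survive guard evaluation.
L0 = {0}
L1 = {4}  total {0,4}
L2 = {2}  total {0,2,4}
Reachable = {0,2,4}

Answer: UNREACHABLE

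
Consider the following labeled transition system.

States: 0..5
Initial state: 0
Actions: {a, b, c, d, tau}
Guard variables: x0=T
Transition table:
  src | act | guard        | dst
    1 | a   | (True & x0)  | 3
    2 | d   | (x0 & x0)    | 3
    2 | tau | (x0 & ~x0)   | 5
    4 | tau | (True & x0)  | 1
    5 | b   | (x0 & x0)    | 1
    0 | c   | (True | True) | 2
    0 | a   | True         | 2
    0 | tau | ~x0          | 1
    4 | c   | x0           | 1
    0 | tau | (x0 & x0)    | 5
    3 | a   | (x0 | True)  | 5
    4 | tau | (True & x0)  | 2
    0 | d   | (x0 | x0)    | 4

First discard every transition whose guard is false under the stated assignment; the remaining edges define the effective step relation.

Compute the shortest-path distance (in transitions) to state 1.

Layered search for 1:
  depth 0: {0}
  depth 1: {2,4,5}
  depth 2: {1,3}
first hit 1 at d=2 via d·c

Answer: 2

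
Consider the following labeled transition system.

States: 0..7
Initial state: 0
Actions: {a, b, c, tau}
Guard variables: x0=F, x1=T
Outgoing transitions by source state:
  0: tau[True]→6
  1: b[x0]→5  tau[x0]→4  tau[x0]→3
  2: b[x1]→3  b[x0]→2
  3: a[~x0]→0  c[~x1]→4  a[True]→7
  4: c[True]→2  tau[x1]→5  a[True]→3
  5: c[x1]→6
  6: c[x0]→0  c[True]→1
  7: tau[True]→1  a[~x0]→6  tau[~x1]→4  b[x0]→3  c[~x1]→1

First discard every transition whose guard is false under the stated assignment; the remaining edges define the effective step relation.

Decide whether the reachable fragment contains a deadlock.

Answer: DEADLOCK at state 1

Analysis:
Reach set: {0,1,6}
  0: tau→6  [1 out]
  1: ∅  [STUCK]
  6: c→1  [1 out]
witness 1: tau·c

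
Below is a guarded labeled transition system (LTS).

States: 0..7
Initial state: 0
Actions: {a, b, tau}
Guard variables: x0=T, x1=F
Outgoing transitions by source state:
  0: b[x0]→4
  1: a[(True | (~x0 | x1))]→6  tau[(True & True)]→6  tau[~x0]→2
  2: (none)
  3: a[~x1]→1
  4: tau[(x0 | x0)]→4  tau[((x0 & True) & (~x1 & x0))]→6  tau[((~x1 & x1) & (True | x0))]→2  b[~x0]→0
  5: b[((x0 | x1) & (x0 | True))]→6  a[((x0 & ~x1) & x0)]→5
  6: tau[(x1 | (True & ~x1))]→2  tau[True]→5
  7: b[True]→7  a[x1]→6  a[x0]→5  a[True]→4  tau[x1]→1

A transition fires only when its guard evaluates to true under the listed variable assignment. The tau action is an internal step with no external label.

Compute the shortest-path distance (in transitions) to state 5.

Answer: 3

Trace:
Breadth-first toward 5:
  depth 0: {0}
  depth 1: {4}
  depth 2: {6}
  depth 3: {2,5}
5 enters at depth 3; path b·tau·tau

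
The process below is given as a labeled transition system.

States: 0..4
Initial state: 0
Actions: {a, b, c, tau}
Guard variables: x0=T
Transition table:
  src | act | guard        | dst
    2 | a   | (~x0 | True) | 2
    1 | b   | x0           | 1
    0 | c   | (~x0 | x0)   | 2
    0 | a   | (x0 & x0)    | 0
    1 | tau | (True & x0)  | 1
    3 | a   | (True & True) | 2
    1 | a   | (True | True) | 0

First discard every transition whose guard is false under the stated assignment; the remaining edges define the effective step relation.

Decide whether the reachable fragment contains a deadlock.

Answer: DEADLOCK-FREE

Working:
R = {0,2}
  0: a→0  c→2  [2 out]
  2: a→2  [1 out]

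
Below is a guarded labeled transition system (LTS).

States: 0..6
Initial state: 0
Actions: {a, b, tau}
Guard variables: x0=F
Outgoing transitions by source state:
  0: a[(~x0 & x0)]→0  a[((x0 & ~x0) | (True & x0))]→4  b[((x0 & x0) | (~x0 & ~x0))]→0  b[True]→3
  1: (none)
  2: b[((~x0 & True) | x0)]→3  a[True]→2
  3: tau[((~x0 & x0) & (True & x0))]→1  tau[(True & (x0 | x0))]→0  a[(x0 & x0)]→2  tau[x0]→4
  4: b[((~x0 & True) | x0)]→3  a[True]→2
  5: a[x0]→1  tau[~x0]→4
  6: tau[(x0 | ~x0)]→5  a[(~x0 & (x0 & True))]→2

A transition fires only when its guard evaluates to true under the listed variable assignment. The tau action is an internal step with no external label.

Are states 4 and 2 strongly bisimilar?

Answer: BISIMILAR

Working:
Refine partition for ~:
  P[0] = {{0,1,2,3,4,5,6}}
  P[1] = {{0},{1,3},{2,4},{5,6}}
  P[2] = {{0},{1,3},{2,4},{5},{6}}
5 equivalence class(es) (converged in 3)
4∈{2,4}, 2∈{2,4}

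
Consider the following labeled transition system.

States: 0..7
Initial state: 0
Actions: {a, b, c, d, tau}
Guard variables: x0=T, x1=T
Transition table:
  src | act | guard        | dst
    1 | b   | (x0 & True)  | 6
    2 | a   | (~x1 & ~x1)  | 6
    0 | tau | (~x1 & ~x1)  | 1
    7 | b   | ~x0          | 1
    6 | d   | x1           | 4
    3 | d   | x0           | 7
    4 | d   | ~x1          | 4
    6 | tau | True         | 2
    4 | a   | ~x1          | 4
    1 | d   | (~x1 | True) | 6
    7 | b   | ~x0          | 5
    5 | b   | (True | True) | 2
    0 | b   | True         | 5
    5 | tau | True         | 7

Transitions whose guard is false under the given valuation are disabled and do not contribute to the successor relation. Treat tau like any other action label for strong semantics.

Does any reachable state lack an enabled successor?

R = {0,2,5,7}
  0: b→5  [1 out]
  2: ∅  [deadlock]
  5: b→2  tau→7  [2 out]
  7: ∅  [deadlock]
trace reaching 2: b·b

Answer: DEADLOCK at state 2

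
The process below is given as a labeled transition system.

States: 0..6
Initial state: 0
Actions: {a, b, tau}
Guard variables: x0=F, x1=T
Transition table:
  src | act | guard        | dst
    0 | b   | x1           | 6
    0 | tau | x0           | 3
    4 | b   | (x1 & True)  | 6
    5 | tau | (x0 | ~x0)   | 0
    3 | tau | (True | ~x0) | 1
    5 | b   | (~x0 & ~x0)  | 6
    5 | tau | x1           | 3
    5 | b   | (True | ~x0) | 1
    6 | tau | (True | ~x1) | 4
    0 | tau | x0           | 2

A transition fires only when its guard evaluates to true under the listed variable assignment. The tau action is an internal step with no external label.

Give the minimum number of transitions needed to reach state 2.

Breadth-first toward 2:
  L0 = {0}
  L1 = {6}
  L2 = {4}
2 never appears.

Answer: UNREACHABLE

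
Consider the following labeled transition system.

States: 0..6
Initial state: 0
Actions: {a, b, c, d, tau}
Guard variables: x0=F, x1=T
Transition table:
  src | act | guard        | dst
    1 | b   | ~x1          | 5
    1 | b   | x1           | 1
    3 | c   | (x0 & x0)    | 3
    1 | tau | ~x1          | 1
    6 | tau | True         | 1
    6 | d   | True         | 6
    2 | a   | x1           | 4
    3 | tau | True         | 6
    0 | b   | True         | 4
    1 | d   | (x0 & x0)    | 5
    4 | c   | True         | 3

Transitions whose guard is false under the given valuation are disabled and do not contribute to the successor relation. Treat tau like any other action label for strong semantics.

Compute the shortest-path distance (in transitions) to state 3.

Breadth-first toward 3:
  L0 = {0}
  L1 = {4}
  L2 = {3}
3 enters at depth 2; path b·c

Answer: 2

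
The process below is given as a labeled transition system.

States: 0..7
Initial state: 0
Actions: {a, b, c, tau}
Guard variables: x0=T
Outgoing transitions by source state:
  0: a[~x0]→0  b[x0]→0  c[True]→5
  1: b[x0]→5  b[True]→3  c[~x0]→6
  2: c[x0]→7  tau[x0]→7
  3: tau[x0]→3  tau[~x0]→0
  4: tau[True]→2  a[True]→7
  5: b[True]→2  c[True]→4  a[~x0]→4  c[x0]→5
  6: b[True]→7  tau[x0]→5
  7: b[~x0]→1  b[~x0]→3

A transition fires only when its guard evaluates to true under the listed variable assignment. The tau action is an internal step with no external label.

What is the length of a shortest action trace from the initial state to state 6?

BFS to 6:
  depth 0: {0}
  depth 1: {5}
  depth 2: {2,4}
  depth 3: {7}
6 never appears.

Answer: UNREACHABLE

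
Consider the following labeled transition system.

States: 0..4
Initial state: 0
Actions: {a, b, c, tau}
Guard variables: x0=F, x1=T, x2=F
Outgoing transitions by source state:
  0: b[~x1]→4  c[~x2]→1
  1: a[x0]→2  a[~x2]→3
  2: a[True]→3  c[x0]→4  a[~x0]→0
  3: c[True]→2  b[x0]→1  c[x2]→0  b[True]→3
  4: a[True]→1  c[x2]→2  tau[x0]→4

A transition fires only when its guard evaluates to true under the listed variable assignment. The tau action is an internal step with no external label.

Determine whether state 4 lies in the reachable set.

Answer: UNREACHABLE

Trace:
After dropping false guards: 7 live edges.
Layer 0: {0}
Layer 1: {1}  now seen {0,1}
Layer 2: {3}  now seen {0,1,3}
Layer 3: {2}  now seen {0,1,2,3}
Reachable = {0,1,2,3}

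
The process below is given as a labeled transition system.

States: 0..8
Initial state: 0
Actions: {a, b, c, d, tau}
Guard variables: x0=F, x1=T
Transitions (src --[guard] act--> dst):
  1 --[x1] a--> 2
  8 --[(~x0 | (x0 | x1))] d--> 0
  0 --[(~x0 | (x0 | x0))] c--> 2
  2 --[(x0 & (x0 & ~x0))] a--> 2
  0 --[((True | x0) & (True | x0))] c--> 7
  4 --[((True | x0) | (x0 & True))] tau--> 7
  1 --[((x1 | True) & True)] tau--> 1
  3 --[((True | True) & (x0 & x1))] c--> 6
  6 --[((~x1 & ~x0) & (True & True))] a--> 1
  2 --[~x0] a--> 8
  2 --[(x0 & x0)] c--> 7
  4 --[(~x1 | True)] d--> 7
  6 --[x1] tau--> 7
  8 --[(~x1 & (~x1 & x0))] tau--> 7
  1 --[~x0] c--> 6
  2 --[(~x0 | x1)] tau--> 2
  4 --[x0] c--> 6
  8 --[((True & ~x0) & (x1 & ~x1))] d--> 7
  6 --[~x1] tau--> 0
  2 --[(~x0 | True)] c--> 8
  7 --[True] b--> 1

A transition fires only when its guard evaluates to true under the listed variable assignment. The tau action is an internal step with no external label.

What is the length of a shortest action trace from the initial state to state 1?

Answer: 2

Trace:
BFS to 1:
  L0 = {0}
  L1 = {2,7}
  L2 = {1,8}
1 enters at depth 2; path c·b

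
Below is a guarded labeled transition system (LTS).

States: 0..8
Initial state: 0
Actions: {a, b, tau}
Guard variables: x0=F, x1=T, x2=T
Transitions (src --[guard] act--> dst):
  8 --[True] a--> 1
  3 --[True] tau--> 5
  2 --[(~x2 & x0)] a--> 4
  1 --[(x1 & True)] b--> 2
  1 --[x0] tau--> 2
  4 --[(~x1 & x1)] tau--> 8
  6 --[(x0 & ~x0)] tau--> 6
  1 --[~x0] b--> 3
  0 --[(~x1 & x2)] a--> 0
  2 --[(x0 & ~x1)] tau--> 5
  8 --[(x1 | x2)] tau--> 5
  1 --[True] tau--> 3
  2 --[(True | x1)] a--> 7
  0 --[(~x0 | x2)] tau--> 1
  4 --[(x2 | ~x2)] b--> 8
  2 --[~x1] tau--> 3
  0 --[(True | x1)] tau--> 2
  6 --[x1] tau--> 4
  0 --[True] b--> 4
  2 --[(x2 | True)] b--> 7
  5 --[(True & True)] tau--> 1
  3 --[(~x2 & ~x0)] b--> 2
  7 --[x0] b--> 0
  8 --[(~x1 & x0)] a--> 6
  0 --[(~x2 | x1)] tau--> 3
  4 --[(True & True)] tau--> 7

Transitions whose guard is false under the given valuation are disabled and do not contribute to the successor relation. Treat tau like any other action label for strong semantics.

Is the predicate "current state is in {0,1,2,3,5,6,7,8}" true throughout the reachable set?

Answer: INVARIANT VIOLATED at state 4

Trace:
Safe = {0,1,2,3,5,6,7,8}
Reach set: {0,1,2,3,4,5,7,8}
  0: safe
  1: safe
  2: safe
  3: safe
  4: outside
  5: safe
  7: safe
  8: safe
counterexample path to 4: b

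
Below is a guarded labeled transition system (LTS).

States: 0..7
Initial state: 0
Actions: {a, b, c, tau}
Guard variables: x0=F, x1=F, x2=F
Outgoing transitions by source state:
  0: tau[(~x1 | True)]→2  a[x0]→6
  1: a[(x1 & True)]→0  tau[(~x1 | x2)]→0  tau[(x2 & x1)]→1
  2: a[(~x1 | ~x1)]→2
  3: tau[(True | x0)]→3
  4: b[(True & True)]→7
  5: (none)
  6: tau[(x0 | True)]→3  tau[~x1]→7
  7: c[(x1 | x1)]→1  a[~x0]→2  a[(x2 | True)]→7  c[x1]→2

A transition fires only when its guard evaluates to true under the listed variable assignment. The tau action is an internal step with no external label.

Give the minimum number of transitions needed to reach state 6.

Layered search for 6:
  depth 0: {0}
  depth 1: {2}
6 never appears.

Answer: UNREACHABLE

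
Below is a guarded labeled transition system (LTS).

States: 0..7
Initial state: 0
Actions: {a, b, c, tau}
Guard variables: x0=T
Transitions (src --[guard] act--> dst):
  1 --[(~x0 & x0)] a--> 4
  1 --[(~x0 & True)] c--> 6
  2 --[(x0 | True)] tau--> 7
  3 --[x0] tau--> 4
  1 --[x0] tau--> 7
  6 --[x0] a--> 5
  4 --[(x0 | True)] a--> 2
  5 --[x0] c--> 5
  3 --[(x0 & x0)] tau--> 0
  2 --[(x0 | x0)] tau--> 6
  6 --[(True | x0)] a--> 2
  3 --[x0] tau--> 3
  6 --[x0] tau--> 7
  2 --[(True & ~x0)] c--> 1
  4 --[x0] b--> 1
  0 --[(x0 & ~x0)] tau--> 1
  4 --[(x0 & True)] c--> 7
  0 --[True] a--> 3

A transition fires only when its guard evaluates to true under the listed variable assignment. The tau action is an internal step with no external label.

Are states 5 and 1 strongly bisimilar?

Answer: NOT BISIMILAR

Working:
Refine partition for ~:
  π0 = {{0,1,2,3,4,5,6,7}}
  π1 = {{0},{1,2,3},{4},{5},{6},{7}}
  π2 = {{0},{1},{2},{3},{4},{5},{6},{7}}
stable after 3 split(s): 8 block(s)
class of 5: {5}; class of 1: {1}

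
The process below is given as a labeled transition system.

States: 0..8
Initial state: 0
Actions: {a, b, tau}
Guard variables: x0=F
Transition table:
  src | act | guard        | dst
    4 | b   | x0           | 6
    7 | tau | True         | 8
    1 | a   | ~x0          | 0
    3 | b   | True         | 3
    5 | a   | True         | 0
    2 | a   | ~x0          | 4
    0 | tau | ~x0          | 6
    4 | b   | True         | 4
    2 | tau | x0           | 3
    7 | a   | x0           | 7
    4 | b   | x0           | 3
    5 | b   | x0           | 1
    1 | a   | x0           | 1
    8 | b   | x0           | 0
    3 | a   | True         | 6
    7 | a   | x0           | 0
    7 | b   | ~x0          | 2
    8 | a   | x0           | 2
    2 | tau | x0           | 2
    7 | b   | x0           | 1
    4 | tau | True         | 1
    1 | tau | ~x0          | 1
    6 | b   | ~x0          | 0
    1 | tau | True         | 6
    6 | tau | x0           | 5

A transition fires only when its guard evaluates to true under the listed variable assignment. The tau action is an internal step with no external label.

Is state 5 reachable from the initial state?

Answer: UNREACHABLE

Trace:
Guard filter leaves 13 enabled edge(s).
Layer 0: {0}
Layer 1: {6}  total {0,6}
Reach set: {0,6}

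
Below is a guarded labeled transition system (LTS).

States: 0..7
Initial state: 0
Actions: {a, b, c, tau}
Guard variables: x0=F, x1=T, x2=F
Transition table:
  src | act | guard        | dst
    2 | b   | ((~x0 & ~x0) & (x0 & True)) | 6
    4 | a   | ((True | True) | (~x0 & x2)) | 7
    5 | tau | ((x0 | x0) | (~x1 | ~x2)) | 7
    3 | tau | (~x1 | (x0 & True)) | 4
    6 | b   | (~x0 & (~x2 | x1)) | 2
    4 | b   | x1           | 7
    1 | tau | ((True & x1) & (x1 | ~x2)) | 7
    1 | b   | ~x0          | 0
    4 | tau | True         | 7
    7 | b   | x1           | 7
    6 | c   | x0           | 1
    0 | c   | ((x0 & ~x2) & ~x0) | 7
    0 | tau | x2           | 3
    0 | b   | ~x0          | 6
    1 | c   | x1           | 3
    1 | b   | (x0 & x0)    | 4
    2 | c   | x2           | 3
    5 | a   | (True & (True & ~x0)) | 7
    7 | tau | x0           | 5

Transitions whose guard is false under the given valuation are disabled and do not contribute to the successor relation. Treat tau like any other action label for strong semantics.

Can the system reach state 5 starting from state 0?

Answer: UNREACHABLE

Working:
11 transition(s) survive guard evaluation.
L0 = {0}
L1 = {6}  now seen {0,6}
L2 = {2}  now seen {0,2,6}
R = {0,2,6}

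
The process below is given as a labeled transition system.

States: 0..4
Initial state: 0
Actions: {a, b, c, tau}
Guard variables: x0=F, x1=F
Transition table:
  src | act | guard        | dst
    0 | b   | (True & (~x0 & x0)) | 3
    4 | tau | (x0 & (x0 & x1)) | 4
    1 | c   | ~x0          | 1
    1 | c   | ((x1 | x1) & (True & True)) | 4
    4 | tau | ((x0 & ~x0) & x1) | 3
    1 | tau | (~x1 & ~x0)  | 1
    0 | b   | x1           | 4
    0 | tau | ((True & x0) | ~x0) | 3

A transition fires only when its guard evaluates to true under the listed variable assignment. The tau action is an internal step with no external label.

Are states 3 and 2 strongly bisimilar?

Answer: BISIMILAR

Trace:
Refine partition for ~:
  round 0: {{0,1,2,3,4}}
  round 1: {{0},{1},{2,3,4}}
stable after 2 split(s): 3 block(s)
class of 3: {2,3,4}; class of 2: {2,3,4}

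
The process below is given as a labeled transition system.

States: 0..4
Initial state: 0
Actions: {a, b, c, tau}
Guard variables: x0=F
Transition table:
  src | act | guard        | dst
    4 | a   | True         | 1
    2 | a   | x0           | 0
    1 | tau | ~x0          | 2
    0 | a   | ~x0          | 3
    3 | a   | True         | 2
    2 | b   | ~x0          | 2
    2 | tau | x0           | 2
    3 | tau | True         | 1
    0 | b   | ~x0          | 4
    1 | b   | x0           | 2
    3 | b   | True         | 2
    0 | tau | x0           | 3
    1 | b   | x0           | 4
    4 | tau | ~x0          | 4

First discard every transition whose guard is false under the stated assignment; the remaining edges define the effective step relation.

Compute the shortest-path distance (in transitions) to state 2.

Breadth-first toward 2:
  Layer 0: {0}
  Layer 1: {3,4}
  Layer 2: {1,2}
first hit 2 at d=2 via a·a

Answer: 2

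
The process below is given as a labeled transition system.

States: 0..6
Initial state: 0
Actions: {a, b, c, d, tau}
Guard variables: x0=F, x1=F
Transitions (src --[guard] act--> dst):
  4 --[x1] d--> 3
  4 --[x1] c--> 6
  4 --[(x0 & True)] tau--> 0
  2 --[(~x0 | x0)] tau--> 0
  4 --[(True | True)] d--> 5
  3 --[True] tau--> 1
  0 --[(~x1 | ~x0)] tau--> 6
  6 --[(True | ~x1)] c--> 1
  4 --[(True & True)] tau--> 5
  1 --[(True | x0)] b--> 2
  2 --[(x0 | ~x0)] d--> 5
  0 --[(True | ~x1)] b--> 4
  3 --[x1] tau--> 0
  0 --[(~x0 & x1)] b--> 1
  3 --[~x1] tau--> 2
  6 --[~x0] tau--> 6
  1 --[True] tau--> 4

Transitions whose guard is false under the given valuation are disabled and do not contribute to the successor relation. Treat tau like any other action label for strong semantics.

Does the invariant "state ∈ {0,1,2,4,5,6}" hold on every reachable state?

Safe = {0,1,2,4,5,6}
Reach set: {0,1,2,4,5,6}
  0: safe
  1: safe
  2: safe
  4: safe
  5: safe
  6: safe

Answer: INVARIANT HOLDS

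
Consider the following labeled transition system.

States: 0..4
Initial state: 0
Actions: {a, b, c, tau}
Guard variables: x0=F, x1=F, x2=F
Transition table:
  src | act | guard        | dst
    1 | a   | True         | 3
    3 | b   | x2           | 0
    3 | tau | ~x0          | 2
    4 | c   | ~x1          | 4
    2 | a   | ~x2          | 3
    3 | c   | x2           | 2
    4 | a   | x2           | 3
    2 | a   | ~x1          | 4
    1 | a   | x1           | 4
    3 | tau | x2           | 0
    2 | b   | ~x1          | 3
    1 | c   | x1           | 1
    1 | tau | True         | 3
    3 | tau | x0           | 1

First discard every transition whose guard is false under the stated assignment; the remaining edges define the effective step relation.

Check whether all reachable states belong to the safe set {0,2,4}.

Answer: INVARIANT HOLDS

Trace:
Inv-set: {0,2,4}
Reach set: {0}
  0: safe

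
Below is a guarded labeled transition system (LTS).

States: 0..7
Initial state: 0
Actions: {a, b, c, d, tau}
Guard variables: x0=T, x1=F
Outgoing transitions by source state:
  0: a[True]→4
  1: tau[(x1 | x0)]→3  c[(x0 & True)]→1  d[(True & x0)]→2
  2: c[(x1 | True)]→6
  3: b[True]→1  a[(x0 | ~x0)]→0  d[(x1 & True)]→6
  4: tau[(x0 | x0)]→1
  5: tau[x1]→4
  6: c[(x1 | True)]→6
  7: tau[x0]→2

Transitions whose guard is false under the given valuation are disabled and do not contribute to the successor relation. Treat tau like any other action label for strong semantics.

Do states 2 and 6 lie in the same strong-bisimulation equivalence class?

Answer: BISIMILAR

Working:
Refine partition for ~:
  π0 = {{0,1,2,3,4,5,6,7}}
  π1 = {{0},{1},{2,6},{3},{4,7},{5}}
  π2 = {{0},{1},{2,6},{3},{4},{5},{7}}
stable after 3 split(s): 7 block(s)
2∈{2,6}, 6∈{2,6}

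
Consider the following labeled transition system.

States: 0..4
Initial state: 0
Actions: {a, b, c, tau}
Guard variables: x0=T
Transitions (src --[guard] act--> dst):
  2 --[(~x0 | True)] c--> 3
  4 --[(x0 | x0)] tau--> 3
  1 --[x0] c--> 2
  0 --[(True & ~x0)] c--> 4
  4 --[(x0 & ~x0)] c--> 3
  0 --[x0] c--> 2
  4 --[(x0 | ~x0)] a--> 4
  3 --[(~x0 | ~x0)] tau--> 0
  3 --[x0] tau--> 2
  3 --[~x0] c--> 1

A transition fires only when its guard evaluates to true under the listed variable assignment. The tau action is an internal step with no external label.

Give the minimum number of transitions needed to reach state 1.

Answer: UNREACHABLE

Working:
BFS to 1:
  Layer 0: {0}
  Layer 1: {2}
  Layer 2: {3}
1 never appears.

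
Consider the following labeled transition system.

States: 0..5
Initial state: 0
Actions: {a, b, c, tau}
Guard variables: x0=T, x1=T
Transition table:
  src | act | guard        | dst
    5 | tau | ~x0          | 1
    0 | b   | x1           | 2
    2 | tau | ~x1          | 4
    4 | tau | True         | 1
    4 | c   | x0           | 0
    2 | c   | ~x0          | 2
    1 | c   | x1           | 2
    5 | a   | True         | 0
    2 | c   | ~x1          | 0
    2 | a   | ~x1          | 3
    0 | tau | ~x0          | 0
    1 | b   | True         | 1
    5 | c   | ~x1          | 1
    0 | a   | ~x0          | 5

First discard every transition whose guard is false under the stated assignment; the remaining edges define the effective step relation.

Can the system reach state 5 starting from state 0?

Guard filter leaves 6 enabled edge(s).
Layer 0: {0}
Layer 1: {2}  total {0,2}
Reachable = {0,2}

Answer: UNREACHABLE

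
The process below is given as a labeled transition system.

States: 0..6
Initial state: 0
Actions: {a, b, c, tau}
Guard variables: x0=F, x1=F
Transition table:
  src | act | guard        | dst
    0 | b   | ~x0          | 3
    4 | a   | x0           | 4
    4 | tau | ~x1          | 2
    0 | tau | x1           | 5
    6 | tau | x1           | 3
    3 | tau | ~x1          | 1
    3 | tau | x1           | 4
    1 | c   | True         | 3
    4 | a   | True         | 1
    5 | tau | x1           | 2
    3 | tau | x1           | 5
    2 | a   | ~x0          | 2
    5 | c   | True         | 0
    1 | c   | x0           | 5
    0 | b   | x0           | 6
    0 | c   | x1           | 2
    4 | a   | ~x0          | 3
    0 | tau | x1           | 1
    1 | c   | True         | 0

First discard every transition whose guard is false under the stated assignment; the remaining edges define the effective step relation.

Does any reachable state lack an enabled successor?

Answer: DEADLOCK-FREE

Analysis:
Reach set: {0,1,3}
  0: b→3  [1 out]
  1: c→0  c→3  [2 out]
  3: tau→1  [1 out]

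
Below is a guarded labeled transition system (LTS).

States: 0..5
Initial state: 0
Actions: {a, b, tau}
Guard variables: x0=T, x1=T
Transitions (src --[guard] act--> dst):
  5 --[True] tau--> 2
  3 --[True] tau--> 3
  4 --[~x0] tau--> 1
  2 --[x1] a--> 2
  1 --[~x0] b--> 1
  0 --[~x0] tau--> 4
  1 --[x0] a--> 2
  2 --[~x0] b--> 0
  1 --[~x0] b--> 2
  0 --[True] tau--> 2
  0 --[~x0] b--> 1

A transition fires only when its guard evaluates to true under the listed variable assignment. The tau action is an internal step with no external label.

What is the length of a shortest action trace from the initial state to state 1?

Answer: UNREACHABLE

Working:
BFS to 1:
  L0 = {0}
  L1 = {2}
1 never appears.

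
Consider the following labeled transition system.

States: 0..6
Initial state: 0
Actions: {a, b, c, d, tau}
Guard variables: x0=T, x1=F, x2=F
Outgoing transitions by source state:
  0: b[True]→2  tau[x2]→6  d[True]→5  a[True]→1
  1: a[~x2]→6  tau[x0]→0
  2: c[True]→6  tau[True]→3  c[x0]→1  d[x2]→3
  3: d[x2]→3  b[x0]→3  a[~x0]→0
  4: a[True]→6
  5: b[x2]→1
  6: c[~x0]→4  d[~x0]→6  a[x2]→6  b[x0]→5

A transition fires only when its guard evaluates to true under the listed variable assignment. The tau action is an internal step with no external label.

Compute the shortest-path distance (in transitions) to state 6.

BFS to 6:
  Layer 0: {0}
  Layer 1: {1,2,5}
  Layer 2: {3,6}
first hit 6 at d=2 via a·a

Answer: 2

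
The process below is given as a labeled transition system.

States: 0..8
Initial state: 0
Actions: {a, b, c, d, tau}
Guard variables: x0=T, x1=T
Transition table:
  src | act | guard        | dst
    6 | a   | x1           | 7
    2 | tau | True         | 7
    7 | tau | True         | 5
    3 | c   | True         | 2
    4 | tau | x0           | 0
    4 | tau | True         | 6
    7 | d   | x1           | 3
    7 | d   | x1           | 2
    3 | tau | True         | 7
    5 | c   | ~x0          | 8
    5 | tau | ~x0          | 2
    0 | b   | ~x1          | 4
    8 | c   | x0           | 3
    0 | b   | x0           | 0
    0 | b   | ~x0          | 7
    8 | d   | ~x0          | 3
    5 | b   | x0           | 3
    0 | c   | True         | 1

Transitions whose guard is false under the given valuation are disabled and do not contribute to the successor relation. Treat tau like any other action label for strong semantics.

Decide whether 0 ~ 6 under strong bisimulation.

Compute ~ classes (split until stable):
  P[0] = {{0,1,2,3,4,5,6,7,8}}
  P[1] = {{0},{1},{2,4},{3},{5},{6},{7},{8}}
  P[2] = {{0},{1},{2},{3},{4},{5},{6},{7},{8}}
Fixed point at round 3; 9 class(es).
0∈{0}, 6∈{6}

Answer: NOT BISIMILAR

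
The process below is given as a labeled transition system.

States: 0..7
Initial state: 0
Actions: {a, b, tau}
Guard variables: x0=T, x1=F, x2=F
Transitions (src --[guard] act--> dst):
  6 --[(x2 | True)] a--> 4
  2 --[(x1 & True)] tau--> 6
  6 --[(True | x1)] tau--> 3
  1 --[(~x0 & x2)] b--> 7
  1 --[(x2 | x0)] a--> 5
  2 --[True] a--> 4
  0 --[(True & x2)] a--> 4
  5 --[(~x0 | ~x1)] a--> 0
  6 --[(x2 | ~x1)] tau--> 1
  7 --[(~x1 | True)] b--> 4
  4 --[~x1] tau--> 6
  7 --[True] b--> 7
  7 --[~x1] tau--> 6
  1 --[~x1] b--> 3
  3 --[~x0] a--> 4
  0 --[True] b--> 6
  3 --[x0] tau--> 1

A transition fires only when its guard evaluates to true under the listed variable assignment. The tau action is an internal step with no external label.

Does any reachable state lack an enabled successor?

R = {0,1,3,4,5,6}
  0: b→6  [1 out]
  1: a→5  b→3  [2 out]
  3: tau→1  [1 out]
  4: tau→6  [1 out]
  5: a→0  [1 out]
  6: a→4  tau→1  tau→3  [3 out]

Answer: DEADLOCK-FREE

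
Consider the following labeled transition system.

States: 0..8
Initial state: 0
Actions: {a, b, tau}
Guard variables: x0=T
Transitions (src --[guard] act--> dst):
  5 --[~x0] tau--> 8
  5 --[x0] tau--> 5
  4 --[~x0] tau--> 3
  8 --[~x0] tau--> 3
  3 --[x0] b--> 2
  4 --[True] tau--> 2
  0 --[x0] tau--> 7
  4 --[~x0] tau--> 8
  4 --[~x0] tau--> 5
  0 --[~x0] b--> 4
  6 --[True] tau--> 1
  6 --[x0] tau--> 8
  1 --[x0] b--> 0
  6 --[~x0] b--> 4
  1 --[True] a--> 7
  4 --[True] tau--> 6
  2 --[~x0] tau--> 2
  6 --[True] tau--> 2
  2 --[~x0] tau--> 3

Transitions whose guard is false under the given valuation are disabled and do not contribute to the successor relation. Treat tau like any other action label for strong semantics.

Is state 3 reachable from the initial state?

After dropping false guards: 10 live edges.
depth 0: {0}
depth 1: {7}  cumulative {0,7}
R = {0,7}

Answer: UNREACHABLE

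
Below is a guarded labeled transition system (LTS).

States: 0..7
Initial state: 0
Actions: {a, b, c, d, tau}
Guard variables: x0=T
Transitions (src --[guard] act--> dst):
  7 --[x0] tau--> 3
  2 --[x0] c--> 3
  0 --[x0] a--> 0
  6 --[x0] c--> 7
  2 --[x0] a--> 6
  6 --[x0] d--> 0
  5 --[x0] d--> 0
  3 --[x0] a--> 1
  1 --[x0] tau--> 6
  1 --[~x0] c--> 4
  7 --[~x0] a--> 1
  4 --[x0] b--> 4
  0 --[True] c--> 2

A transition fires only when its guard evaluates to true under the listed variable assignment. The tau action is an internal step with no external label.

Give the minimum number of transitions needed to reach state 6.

Answer: 2

Working:
Layered search for 6:
  Layer 0: {0}
  Layer 1: {2}
  Layer 2: {3,6}
6 enters at depth 2; path c·a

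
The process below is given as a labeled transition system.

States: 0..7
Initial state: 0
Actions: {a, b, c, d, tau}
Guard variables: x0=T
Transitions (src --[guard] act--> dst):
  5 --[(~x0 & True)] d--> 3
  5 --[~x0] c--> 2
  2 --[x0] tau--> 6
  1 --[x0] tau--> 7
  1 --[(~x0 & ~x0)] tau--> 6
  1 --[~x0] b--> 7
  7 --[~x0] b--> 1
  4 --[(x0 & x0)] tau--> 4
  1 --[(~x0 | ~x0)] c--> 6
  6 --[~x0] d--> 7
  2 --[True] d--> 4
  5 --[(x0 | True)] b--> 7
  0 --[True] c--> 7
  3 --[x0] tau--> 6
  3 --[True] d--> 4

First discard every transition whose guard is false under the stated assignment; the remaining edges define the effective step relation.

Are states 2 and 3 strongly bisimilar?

Bisimulation quotient by refinement:
  round 0: {{0,1,2,3,4,5,6,7}}
  round 1: {{0},{1,4},{2,3},{5},{6,7}}
  round 2: {{0},{1},{2,3},{4},{5},{6,7}}
Fixed point at round 3; 6 class(es).
[2]={2,3}  [3]={2,3}

Answer: BISIMILAR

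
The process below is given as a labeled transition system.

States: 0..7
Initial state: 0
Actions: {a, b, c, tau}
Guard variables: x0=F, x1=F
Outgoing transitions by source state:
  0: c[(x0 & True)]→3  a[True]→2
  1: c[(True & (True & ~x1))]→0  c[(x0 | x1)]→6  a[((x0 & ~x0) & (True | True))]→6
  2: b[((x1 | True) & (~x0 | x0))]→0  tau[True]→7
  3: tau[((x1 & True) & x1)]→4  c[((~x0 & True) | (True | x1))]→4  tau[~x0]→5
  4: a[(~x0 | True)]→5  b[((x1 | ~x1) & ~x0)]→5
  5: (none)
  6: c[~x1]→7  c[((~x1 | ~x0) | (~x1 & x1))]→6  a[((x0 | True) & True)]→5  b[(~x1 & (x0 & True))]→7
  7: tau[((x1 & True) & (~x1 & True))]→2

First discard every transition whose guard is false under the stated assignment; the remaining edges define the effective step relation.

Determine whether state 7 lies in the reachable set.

Guard filter leaves 11 enabled edge(s).
depth 0: {0}
depth 1: {2}  cumulative {0,2}
depth 2: {7}  cumulative {0,2,7}
Reach set: {0,2,7}
Path to 7: a·tau

Answer: REACHABLE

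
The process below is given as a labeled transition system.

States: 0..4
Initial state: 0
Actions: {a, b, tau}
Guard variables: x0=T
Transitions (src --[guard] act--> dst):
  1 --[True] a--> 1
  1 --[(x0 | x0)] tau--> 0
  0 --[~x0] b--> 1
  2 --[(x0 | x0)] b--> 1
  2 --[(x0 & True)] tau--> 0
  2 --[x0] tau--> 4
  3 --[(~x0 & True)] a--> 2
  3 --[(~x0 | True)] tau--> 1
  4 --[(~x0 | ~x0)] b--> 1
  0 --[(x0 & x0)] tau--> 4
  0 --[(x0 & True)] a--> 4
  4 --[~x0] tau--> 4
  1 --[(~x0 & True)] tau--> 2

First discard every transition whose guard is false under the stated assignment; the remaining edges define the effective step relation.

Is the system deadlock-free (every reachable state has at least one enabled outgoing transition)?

R = {0,4}
  0: a→4  tau→4  [deg 2]
  4: ∅  [no exit]
witness 4: tau

Answer: DEADLOCK at state 4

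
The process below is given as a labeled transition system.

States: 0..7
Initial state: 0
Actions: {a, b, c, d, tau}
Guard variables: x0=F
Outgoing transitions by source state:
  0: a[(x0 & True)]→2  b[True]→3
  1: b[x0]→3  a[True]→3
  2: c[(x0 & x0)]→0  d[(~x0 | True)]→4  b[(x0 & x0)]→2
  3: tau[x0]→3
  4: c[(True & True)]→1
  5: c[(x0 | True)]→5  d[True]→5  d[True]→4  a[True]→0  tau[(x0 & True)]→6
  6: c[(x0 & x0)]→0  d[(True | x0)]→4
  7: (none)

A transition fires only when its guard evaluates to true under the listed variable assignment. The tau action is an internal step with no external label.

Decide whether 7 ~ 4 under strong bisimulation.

Answer: NOT BISIMILAR

Analysis:
Refine partition for ~:
  π0 = {{0,1,2,3,4,5,6,7}}
  π1 = {{0},{1},{2,6},{3,7},{4},{5}}
6 equivalence class(es) (converged in 2)
class of 7: {3,7}; class of 4: {4}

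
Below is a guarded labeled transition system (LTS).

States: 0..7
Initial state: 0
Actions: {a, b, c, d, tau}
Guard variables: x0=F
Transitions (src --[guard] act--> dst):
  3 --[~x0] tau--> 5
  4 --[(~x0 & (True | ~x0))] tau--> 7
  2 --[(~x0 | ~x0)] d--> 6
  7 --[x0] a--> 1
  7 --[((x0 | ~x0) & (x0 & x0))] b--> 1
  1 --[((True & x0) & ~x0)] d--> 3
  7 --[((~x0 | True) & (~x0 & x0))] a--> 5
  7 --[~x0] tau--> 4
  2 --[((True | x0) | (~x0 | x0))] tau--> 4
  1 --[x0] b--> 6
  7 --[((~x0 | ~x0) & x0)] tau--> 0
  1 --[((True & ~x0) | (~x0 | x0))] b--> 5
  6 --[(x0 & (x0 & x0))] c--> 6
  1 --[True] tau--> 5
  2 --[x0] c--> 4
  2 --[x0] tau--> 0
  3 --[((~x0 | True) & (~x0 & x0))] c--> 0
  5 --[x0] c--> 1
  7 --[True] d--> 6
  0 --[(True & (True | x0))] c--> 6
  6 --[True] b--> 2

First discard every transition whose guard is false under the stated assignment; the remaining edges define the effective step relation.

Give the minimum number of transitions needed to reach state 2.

Answer: 2

Trace:
Layered search for 2:
  Layer 0: {0}
  Layer 1: {6}
  Layer 2: {2}
depth(2)=2, e.g. c·b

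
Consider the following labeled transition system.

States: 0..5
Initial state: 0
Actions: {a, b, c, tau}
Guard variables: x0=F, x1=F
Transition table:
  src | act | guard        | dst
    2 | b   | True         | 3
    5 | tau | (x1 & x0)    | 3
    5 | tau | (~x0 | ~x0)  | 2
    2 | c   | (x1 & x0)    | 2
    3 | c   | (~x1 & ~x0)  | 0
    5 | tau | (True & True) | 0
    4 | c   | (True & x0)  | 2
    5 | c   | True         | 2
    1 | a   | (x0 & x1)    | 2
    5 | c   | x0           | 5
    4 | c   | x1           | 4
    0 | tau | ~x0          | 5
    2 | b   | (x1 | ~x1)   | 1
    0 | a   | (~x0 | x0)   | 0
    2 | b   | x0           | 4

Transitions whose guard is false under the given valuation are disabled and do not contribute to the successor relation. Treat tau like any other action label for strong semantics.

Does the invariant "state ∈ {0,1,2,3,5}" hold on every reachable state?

Answer: INVARIANT HOLDS

Working:
Inv-set: {0,1,2,3,5}
Reachable = {0,1,2,3,5}
  0: ok
  1: ok
  2: ok
  3: ok
  5: ok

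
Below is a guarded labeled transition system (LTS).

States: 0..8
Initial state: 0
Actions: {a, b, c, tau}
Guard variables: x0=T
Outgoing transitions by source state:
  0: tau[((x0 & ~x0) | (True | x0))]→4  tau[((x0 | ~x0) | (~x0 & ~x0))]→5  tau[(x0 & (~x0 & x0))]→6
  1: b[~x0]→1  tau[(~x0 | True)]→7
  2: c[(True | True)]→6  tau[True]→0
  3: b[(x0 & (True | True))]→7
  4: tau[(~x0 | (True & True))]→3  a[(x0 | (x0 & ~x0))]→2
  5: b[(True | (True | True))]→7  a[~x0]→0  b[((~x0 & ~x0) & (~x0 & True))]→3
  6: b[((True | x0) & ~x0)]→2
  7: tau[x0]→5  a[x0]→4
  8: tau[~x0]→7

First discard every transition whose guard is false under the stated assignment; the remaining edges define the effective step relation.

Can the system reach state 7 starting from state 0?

11 transition(s) survive guard evaluation.
depth 0: {0}
depth 1: {4,5}  now seen {0,4,5}
depth 2: {2,3,7}  now seen {0,2,3,4,5,7}
depth 3: {6}  now seen {0,2,3,4,5,6,7}
Reach set: {0,2,3,4,5,6,7}
Path to 7: tau·b

Answer: REACHABLE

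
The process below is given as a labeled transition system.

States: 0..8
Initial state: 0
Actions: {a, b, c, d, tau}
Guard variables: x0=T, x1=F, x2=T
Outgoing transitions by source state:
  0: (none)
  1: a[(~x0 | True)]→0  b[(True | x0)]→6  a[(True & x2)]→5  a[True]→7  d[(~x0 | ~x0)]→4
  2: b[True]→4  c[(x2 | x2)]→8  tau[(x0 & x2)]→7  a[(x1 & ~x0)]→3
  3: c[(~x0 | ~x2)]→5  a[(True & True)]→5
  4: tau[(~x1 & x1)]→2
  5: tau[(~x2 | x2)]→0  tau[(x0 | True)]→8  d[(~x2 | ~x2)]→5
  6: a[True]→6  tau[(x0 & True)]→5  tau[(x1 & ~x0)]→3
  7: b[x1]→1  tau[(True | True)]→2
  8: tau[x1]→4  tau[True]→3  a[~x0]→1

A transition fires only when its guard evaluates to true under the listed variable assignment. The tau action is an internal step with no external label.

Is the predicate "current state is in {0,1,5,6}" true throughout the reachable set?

Allowed set {0,1,5,6}
R = {0}
  0: ok

Answer: INVARIANT HOLDS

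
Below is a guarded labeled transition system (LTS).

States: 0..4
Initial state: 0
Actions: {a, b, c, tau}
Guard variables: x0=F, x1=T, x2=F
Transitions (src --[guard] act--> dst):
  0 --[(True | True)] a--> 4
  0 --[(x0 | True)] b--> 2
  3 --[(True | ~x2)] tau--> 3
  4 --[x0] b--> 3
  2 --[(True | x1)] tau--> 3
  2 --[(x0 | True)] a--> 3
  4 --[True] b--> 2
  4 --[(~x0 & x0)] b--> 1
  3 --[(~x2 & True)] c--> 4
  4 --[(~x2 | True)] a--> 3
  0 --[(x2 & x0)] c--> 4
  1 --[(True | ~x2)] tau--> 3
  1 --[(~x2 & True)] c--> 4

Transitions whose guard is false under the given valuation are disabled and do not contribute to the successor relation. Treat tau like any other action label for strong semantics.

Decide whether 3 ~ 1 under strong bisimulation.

Answer: BISIMILAR

Trace:
Compute ~ classes (split until stable):
  P[0] = {{0,1,2,3,4}}
  P[1] = {{0,4},{1,3},{2}}
  P[2] = {{0},{1,3},{2},{4}}
4 equivalence class(es) (converged in 3)
class of 3: {1,3}; class of 1: {1,3}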